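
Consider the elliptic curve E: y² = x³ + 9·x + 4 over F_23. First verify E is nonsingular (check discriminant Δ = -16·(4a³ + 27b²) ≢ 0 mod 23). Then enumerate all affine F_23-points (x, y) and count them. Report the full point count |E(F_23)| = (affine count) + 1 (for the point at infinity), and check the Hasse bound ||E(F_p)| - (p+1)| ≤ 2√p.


Affine points = {(0, 2), (0, 21), (3, 9), (3, 14), (4, 9), (4, 14), (5, 6), (5, 17), (8, 6), (8, 17), (9, 3), (9, 20), (10, 6), (10, 17), (11, 10), (11, 13), (12, 0), (13, 8), (13, 15), (15, 8), (15, 15), (16, 9), (16, 14), (18, 8), (18, 15), (21, 1), (21, 22)}; affine count = 27; |E(F_23)| = 28.

Discriminant check: Δ ∝ 4a³ + 27b² = 4·9³ + 27·4² = 4·729 + 27·16 ≡ 13 (mod 23). Nonzero ⇒ E is nonsingular.
For each x ∈ F_23, compute rhs = x³ + 9·x + 4 mod 23, then count y ∈ F_23 with y² ≡ rhs.
  x = 0: rhs = 4, matching y values: 2, 21 (2 points).
  x = 1: rhs = 14, matching y values: none (0 points).
  x = 2: rhs = 7, matching y values: none (0 points).
  x = 3: rhs = 12, matching y values: 9, 14 (2 points).
  x = 4: rhs = 12, matching y values: 9, 14 (2 points).
  x = 5: rhs = 13, matching y values: 6, 17 (2 points).
  x = 6: rhs = 21, matching y values: none (0 points).
  x = 7: rhs = 19, matching y values: none (0 points).
  x = 8: rhs = 13, matching y values: 6, 17 (2 points).
  x = 9: rhs = 9, matching y values: 3, 20 (2 points).
  x = 10: rhs = 13, matching y values: 6, 17 (2 points).
  x = 11: rhs = 8, matching y values: 10, 13 (2 points).
  x = 12: rhs = 0, matching y values: 0 (1 points).
  x = 13: rhs = 18, matching y values: 8, 15 (2 points).
  x = 14: rhs = 22, matching y values: none (0 points).
  x = 15: rhs = 18, matching y values: 8, 15 (2 points).
  x = 16: rhs = 12, matching y values: 9, 14 (2 points).
  x = 17: rhs = 10, matching y values: none (0 points).
  x = 18: rhs = 18, matching y values: 8, 15 (2 points).
  x = 19: rhs = 19, matching y values: none (0 points).
  x = 20: rhs = 19, matching y values: none (0 points).
  x = 21: rhs = 1, matching y values: 1, 22 (2 points).
  x = 22: rhs = 17, matching y values: none (0 points).
Total affine count: 27.
Full point count |E(F_23)| = 27 + 1 = 28.
Hasse bound: |28 − (23+1)| = |4| = 4 ≤ 2√23 ≈ 9.5917 ✓.


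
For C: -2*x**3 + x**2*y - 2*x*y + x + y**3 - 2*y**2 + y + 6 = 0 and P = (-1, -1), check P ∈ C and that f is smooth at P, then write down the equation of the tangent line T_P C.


Tangent line at P: -x + 11*y + 10 = 0.

Step 1: f(-1, -1) = 0, so P lies on C.
Step 2: partial derivatives
  f_x(x, y) = -6*x**2 + 2*x*y - 2*y + 1, f_y(x, y) = x**2 - 2*x + 3*y**2 - 4*y + 1.
  f_x(P) = -1, f_y(P) = 11 (gradient nonzero, so P is smooth).
Step 3: tangent line at P: -1·(x − -1) + 11·(y − -1) = 0.
Expanding: -x + 11*y + 10 = 0.


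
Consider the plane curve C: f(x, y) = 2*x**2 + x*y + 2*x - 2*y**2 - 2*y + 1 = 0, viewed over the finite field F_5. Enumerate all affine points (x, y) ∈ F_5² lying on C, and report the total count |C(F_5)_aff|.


Affine F_5-points: {(1, 0), (1, 2), (2, 2), (2, 3), (3, 0), (3, 3)}; count = 6.

For each of the 25 pairs (x, y) ∈ F_5², evaluate f(x, y) mod 5. Record the zeros.
  x = 0: [0↦1, 1↦2, 2↦4, 3↦2, 4↦1]  zeros at y ∈ ∅
  x = 1: [0↦0, 1↦2, 2↦0, 3↦4, 4↦4]  zeros at y ∈ {0, 2}
  x = 2: [0↦3, 1↦1, 2↦0, 3↦0, 4↦1]  zeros at y ∈ {2, 3}
  x = 3: [0↦0, 1↦4, 2↦4, 3↦0, 4↦2]  zeros at y ∈ {0, 3}
  x = 4: [0↦1, 1↦1, 2↦2, 3↦4, 4↦2]  zeros at y ∈ ∅
Collecting zeros: affine points = {(1, 0), (1, 2), (2, 2), (2, 3), (3, 0), (3, 3)}.
Total count |C(F_5)_aff| = 6.


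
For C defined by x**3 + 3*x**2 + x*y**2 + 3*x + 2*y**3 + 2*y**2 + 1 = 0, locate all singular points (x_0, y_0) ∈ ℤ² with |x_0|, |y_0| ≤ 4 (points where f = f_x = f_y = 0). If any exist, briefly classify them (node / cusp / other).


Singular points: {(-1, 0)}; classification: cusp.

Compute partial derivatives:
  f_x = 3*x**2 + 6*x + y**2 + 3.
  f_y = 2*x*y + 6*y**2 + 4*y.
Scan x_0 ∈ {−4, ..., 4}. For each x_0, f_y(x_0, y) is a polynomial in y; find its integer roots y ∈ {−4, ..., 4}, then test f_x and f at those candidates.
  x = -4: f_y(-4, y) = 6*y**2 - 4*y; vanishes at y ∈ {0}. (-4, 0): f_x = 27 ≠ 0.
  x = -3: f_y(-3, y) = 6*y**2 - 2*y; vanishes at y ∈ {0}. (-3, 0): f_x = 12 ≠ 0.
  x = -2: f_y(-2, y) = 6*y**2; vanishes at y ∈ {0}. (-2, 0): f_x = 3 ≠ 0.
  x = -1: f_y(-1, y) = 6*y**2 + 2*y; vanishes at y ∈ {0}. (-1, 0): f_x = 0, f = 0 — SINGULAR.
  x = 0: f_y(0, y) = 6*y**2 + 4*y; vanishes at y ∈ {0}. (0, 0): f_x = 3 ≠ 0.
  x = 1: f_y(1, y) = 6*y**2 + 6*y; vanishes at y ∈ {-1, 0}. (1, -1): f_x = 13 ≠ 0; (1, 0): f_x = 12 ≠ 0.
  x = 2: f_y(2, y) = 6*y**2 + 8*y; vanishes at y ∈ {0}. (2, 0): f_x = 27 ≠ 0.
  x = 3: f_y(3, y) = 6*y**2 + 10*y; vanishes at y ∈ {0}. (3, 0): f_x = 48 ≠ 0.
  x = 4: f_y(4, y) = 6*y**2 + 12*y; vanishes at y ∈ {-2, 0}. (4, -2): f_x = 79 ≠ 0; (4, 0): f_x = 75 ≠ 0.
Only singular point on the grid: (-1, 0).
Classify: substitute x = -1 + u, y = 0 + v and expand: f = u**3 + u*v**2 + 2*v**3 + v**2.
No constant or linear terms (consistent with a singular point). Quadratic part: v**2. Cubic part: u**3 + u*v**2 + 2*v**3.
The quadratic part v**2 is a perfect square, so there is a single (double) tangent line v = 0, i.e. y = 0. Restricting the cubic part to that line (v = 0) leaves u**3 ≠ 0, so f is not divisible by v and the branch is v² ≈ -u**3 to lowest order — this is a cusp.
Classification: cusp.


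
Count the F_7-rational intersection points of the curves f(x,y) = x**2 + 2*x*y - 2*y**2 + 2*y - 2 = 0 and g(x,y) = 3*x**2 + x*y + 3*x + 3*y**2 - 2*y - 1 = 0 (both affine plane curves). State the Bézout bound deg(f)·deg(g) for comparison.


Common zeros: {(3, 0)}; count = 1; Bézout bound = 4.

deg(f) = 2, deg(g) = 2, so Bézout bound = 4.
Scan x ∈ F_7. For each x, list the y ∈ F_7 with f(x, y) ≡ 0 and those with g(x, y) ≡ 0 (mod 7); the common zeros in that column are the intersection.
  x = 0: f ≡ 0 at y ∈ {3, 5}; g ≡ 0 at y ∈ {1, 2}; common: ∅.
  x = 1: f ≡ 0 at y ∈ {3, 6}; g ≡ 0 at y ∈ {1, 4}; common: ∅.
  x = 2: f ≡ 0 at y ∈ ∅; g ≡ 0 at y ∈ ∅; common: ∅.
  x = 3: f ≡ 0 at y ∈ {0, 4}; g ≡ 0 at y ∈ {0, 2}; common: {0}.
  x = 4: f ≡ 0 at y ∈ {0, 5}; g ≡ 0 at y ∈ ∅; common: ∅.
  x = 5: f ≡ 0 at y ∈ ∅; g ≡ 0 at y ∈ ∅; common: ∅.
  x = 6: f ≡ 0 at y ∈ ∅; g ≡ 0 at y ∈ {4}; common: ∅.
Collecting: common zeros = {(3, 0)}, so the count is 1.
Comparison with the Bézout bound: 1 ≤ 4 = deg(f)·deg(g), as expected for curves with no common component (the affine F_7-count falls short of the bound because intersections may lie at infinity, over extension fields, or carry multiplicity).


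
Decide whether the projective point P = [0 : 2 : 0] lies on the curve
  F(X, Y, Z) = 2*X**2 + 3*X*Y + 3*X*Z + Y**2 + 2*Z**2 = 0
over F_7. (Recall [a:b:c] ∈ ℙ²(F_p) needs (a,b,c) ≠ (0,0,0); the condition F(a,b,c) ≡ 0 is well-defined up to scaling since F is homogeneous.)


F(0,2,0) ≡ 4 (mod 7); P is NOT on the curve.

Evaluate F(0, 2, 0) term-by-term (mod 7).
  2*X**2 ↦ 2·0·1·1 = 0
  3*X*Y ↦ 3·0·2·1 = 0
  3*X*Z ↦ 3·0·1·0 = 0
  Y**2 ↦ 1·1·4·1 = 4
  2*Z**2 ↦ 2·1·1·0 = 0
Sum: F(0, 2, 0) = (0) + (0) + (0) + (4) + (0) = 4.
Reducing mod 7: 4 ≡ 4 (mod 7).
Since F(a, b, c) ≡ 4 ≠ 0 (mod 7), P does NOT lie on the curve.


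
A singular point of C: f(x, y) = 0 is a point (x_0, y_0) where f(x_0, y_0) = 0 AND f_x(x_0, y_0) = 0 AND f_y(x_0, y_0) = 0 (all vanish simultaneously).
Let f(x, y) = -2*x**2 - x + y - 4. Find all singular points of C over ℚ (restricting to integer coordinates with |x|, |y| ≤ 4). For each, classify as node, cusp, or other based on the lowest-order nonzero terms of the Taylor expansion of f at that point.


No singular points in the scanned grid; C is smooth there.

Compute partial derivatives:
  f_x = -4*x - 1.
  f_y = 1.
f_y = 1 is a nonzero constant, so f_y never vanishes: no point (x, y) can satisfy f = f_x = f_y = 0. In particular no (x, y) ∈ {−4, ..., 4}² is singular; the curve is smooth.


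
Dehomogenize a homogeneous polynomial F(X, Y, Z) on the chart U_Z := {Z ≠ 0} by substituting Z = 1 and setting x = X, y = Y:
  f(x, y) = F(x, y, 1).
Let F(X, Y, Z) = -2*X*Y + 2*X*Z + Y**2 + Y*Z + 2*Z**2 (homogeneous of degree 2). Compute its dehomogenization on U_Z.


f(x, y) = -2*x*y + 2*x + y**2 + y + 2

On U_Z we set Z = 1. Each monomial c·X^i·Y^j·Z^k in F becomes c·x^i·y^j·1^k = c·x^i·y^j.
Substituting Z = 1: F(X, Y, 1) = -2*x*y + 2*x + y**2 + y + 2.
Note: deg(f) ≤ deg(F) = 2; strict inequality happens when F is divisible by Z (lost terms).


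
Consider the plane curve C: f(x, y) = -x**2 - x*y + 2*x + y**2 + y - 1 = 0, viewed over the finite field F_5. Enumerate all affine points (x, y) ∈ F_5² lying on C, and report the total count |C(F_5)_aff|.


Affine F_5-points: {(0, 2), (1, 0), (2, 3), (3, 1), (4, 4)}; count = 5.

For each of the 25 pairs (x, y) ∈ F_5², evaluate f(x, y) mod 5. Record the zeros.
  x = 0: [0↦4, 1↦1, 2↦0, 3↦1, 4↦4]  zeros at y ∈ {2}
  x = 1: [0↦0, 1↦1, 2↦4, 3↦4, 4↦1]  zeros at y ∈ {0}
  x = 2: [0↦4, 1↦4, 2↦1, 3↦0, 4↦1]  zeros at y ∈ {3}
  x = 3: [0↦1, 1↦0, 2↦1, 3↦4, 4↦4]  zeros at y ∈ {1}
  x = 4: [0↦1, 1↦4, 2↦4, 3↦1, 4↦0]  zeros at y ∈ {4}
Collecting zeros: affine points = {(0, 2), (1, 0), (2, 3), (3, 1), (4, 4)}.
Total count |C(F_5)_aff| = 5.


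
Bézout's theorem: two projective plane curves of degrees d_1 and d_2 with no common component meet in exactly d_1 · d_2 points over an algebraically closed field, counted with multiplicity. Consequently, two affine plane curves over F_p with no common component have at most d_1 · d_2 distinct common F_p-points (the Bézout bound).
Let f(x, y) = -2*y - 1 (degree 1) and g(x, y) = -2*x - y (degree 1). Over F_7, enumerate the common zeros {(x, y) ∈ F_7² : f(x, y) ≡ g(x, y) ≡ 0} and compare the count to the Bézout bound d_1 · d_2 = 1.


Common zeros: {(2, 3)}; count = 1; Bézout bound = 1.

deg(f) = 1, deg(g) = 1, so Bézout bound = 1.
Scan x ∈ F_7. For each x, list the y ∈ F_7 with f(x, y) ≡ 0 and those with g(x, y) ≡ 0 (mod 7); the common zeros in that column are the intersection.
  x = 0: f ≡ 0 at y ∈ {3}; g ≡ 0 at y ∈ {0}; common: ∅.
  x = 1: f ≡ 0 at y ∈ {3}; g ≡ 0 at y ∈ {5}; common: ∅.
  x = 2: f ≡ 0 at y ∈ {3}; g ≡ 0 at y ∈ {3}; common: {3}.
  x = 3: f ≡ 0 at y ∈ {3}; g ≡ 0 at y ∈ {1}; common: ∅.
  x = 4: f ≡ 0 at y ∈ {3}; g ≡ 0 at y ∈ {6}; common: ∅.
  x = 5: f ≡ 0 at y ∈ {3}; g ≡ 0 at y ∈ {4}; common: ∅.
  x = 6: f ≡ 0 at y ∈ {3}; g ≡ 0 at y ∈ {2}; common: ∅.
Collecting: common zeros = {(2, 3)}, so the count is 1.
Comparison with the Bézout bound: 1 ≤ 1 = deg(f)·deg(g), as expected for curves with no common component (the bound is attained).


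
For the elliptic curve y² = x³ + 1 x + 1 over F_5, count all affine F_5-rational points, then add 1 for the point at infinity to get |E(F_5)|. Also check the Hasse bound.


Affine points = {(0, 1), (0, 4), (2, 1), (2, 4), (3, 1), (3, 4), (4, 2), (4, 3)}; affine count = 8; |E(F_5)| = 9.

Discriminant check: Δ ∝ 4a³ + 27b² = 4·1³ + 27·1² = 4·1 + 27·1 ≡ 1 (mod 5). Nonzero ⇒ E is nonsingular.
For each x ∈ F_5, compute rhs = x³ + 1·x + 1 mod 5, then count y ∈ F_5 with y² ≡ rhs.
  x = 0: rhs = 1, matching y values: 1, 4 (2 points).
  x = 1: rhs = 3, matching y values: none (0 points).
  x = 2: rhs = 1, matching y values: 1, 4 (2 points).
  x = 3: rhs = 1, matching y values: 1, 4 (2 points).
  x = 4: rhs = 4, matching y values: 2, 3 (2 points).
Total affine count: 8.
Full point count |E(F_5)| = 8 + 1 = 9.
Hasse bound: |9 − (5+1)| = |3| = 3 ≤ 2√5 ≈ 4.4721 ✓.


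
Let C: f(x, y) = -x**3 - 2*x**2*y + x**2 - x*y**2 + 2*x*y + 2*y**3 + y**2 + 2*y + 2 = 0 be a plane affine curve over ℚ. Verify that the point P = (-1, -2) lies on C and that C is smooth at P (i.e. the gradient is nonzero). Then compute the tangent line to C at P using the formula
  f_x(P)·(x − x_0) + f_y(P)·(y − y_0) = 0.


Tangent line at P: -21*x + 14*y + 7 = 0.

Step 1: f(-1, -2) = 0, so P lies on C.
Step 2: partial derivatives
  f_x(x, y) = -3*x**2 - 4*x*y + 2*x - y**2 + 2*y, f_y(x, y) = -2*x**2 - 2*x*y + 2*x + 6*y**2 + 2*y + 2.
  f_x(P) = -21, f_y(P) = 14 (gradient nonzero, so P is smooth).
Step 3: tangent line at P: -21·(x − -1) + 14·(y − -2) = 0.
Expanding: -21*x + 14*y + 7 = 0.


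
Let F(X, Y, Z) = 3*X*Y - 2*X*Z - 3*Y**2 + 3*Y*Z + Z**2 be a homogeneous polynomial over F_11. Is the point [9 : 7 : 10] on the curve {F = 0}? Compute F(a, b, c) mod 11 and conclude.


F(9,7,10) ≡ 7 (mod 11); P is NOT on the curve.

Evaluate F(9, 7, 10) term-by-term (mod 11).
  3*X*Y ↦ 3·9·7·1 = 189
  -2*X*Z ↦ -2·9·1·10 = -180
  -3*Y**2 ↦ -3·1·49·1 = -147
  3*Y*Z ↦ 3·1·7·10 = 210
  Z**2 ↦ 1·1·1·100 = 100
Sum: F(9, 7, 10) = (189) + (-180) + (-147) + (210) + (100) = 172.
Reducing mod 11: 172 ≡ 7 (mod 11).
Since F(a, b, c) ≡ 7 ≠ 0 (mod 11), P does NOT lie on the curve.


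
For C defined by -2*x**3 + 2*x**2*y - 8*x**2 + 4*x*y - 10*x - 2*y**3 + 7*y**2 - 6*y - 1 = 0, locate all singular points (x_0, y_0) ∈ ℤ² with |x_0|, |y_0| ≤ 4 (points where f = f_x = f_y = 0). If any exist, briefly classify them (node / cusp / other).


Singular points: {(-1, 1)}; classification: cusp.

Compute partial derivatives:
  f_x = -6*x**2 + 4*x*y - 16*x + 4*y - 10.
  f_y = 2*x**2 + 4*x - 6*y**2 + 14*y - 6.
Scan x_0 ∈ {−4, ..., 4}. For each x_0, f_y(x_0, y) is a polynomial in y; find its integer roots y ∈ {−4, ..., 4}, then test f_x and f at those candidates.
  x = -4: f_y(-4, y) = -6*y**2 + 14*y + 10; no integer root y with |y| ≤ 4.
  x = -3: f_y(-3, y) = -6*y**2 + 14*y; vanishes at y ∈ {0}. (-3, 0): f_x = -16 ≠ 0.
  x = -2: f_y(-2, y) = -6*y**2 + 14*y - 6; no integer root y with |y| ≤ 4.
  x = -1: f_y(-1, y) = -6*y**2 + 14*y - 8; vanishes at y ∈ {1}. (-1, 1): f_x = 0, f = 0 — SINGULAR.
  x = 0: f_y(0, y) = -6*y**2 + 14*y - 6; no integer root y with |y| ≤ 4.
  x = 1: f_y(1, y) = -6*y**2 + 14*y; vanishes at y ∈ {0}. (1, 0): f_x = -32 ≠ 0.
  x = 2: f_y(2, y) = -6*y**2 + 14*y + 10; no integer root y with |y| ≤ 4.
  x = 3: f_y(3, y) = -6*y**2 + 14*y + 24; no integer root y with |y| ≤ 4.
  x = 4: f_y(4, y) = -6*y**2 + 14*y + 42; no integer root y with |y| ≤ 4.
Only singular point on the grid: (-1, 1).
Classify: substitute x = -1 + u, y = 1 + v and expand: f = -2*u**3 + 2*u**2*v - 2*v**3 + v**2.
No constant or linear terms (consistent with a singular point). Quadratic part: v**2. Cubic part: -2*u**3 + 2*u**2*v - 2*v**3.
The quadratic part v**2 is a perfect square, so there is a single (double) tangent line v = 0, i.e. y = 1. Restricting the cubic part to that line (v = 0) leaves -2*u**3 ≠ 0, so f is not divisible by v and the branch is v² ≈ 2*u**3 to lowest order — this is a cusp.
Classification: cusp.


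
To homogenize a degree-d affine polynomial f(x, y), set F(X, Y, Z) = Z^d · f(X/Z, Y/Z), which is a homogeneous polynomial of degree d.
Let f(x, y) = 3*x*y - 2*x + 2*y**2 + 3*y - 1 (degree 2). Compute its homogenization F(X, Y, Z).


F(X, Y, Z) = 3*X*Y - 2*X*Z + 2*Y**2 + 3*Y*Z - Z**2

deg(f) = 2.
Substitute x = X/Z, y = Y/Z into f, then multiply by Z^2.
  monomial 3·x^1·y^1 ↦ 3·X^1·Y^1·Z^0.
  monomial -2·x^1·y^0 ↦ -2·X^1·Y^0·Z^1.
  monomial 2·x^0·y^2 ↦ 2·X^0·Y^2·Z^0.
  monomial 3·x^0·y^1 ↦ 3·X^0·Y^1·Z^1.
  monomial -1·x^0·y^0 ↦ -1·X^0·Y^0·Z^2.
Collecting: F(X, Y, Z) = 3*X*Y - 2*X*Z + 2*Y**2 + 3*Y*Z - Z**2.


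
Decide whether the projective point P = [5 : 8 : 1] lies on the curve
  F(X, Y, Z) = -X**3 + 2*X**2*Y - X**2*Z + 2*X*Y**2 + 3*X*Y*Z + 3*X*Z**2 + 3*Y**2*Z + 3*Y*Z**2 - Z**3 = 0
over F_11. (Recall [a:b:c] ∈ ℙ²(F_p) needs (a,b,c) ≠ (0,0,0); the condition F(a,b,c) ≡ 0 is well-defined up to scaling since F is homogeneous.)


F(5,8,1) ≡ 8 (mod 11); P is NOT on the curve.

Evaluate F(5, 8, 1) term-by-term (mod 11).
  -X**3 ↦ -1·125·1·1 = -125
  2*X**2*Y ↦ 2·25·8·1 = 400
  -X**2*Z ↦ -1·25·1·1 = -25
  2*X*Y**2 ↦ 2·5·64·1 = 640
  3*X*Y*Z ↦ 3·5·8·1 = 120
  3*X*Z**2 ↦ 3·5·1·1 = 15
  3*Y**2*Z ↦ 3·1·64·1 = 192
  3*Y*Z**2 ↦ 3·1·8·1 = 24
  -Z**3 ↦ -1·1·1·1 = -1
Sum: F(5, 8, 1) = (-125) + (400) + (-25) + (640) + (120) + (15) + (192) + (24) + (-1) = 1240.
Reducing mod 11: 1240 ≡ 8 (mod 11).
Since F(a, b, c) ≡ 8 ≠ 0 (mod 11), P does NOT lie on the curve.


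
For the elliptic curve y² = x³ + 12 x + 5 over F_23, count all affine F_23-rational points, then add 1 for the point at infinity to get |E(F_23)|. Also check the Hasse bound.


Affine points = {(1, 8), (1, 15), (4, 5), (4, 18), (5, 11), (5, 12), (7, 8), (7, 15), (13, 9), (13, 14), (15, 8), (15, 15), (17, 4), (17, 19), (18, 2), (18, 21), (19, 10), (19, 13)}; affine count = 18; |E(F_23)| = 19.

Discriminant check: Δ ∝ 4a³ + 27b² = 4·12³ + 27·5² = 4·1728 + 27·25 ≡ 20 (mod 23). Nonzero ⇒ E is nonsingular.
For each x ∈ F_23, compute rhs = x³ + 12·x + 5 mod 23, then count y ∈ F_23 with y² ≡ rhs.
  x = 0: rhs = 5, matching y values: none (0 points).
  x = 1: rhs = 18, matching y values: 8, 15 (2 points).
  x = 2: rhs = 14, matching y values: none (0 points).
  x = 3: rhs = 22, matching y values: none (0 points).
  x = 4: rhs = 2, matching y values: 5, 18 (2 points).
  x = 5: rhs = 6, matching y values: 11, 12 (2 points).
  x = 6: rhs = 17, matching y values: none (0 points).
  x = 7: rhs = 18, matching y values: 8, 15 (2 points).
  x = 8: rhs = 15, matching y values: none (0 points).
  x = 9: rhs = 14, matching y values: none (0 points).
  x = 10: rhs = 21, matching y values: none (0 points).
  x = 11: rhs = 19, matching y values: none (0 points).
  x = 12: rhs = 14, matching y values: none (0 points).
  x = 13: rhs = 12, matching y values: 9, 14 (2 points).
  x = 14: rhs = 19, matching y values: none (0 points).
  x = 15: rhs = 18, matching y values: 8, 15 (2 points).
  x = 16: rhs = 15, matching y values: none (0 points).
  x = 17: rhs = 16, matching y values: 4, 19 (2 points).
  x = 18: rhs = 4, matching y values: 2, 21 (2 points).
  x = 19: rhs = 8, matching y values: 10, 13 (2 points).
  x = 20: rhs = 11, matching y values: none (0 points).
  x = 21: rhs = 19, matching y values: none (0 points).
  x = 22: rhs = 15, matching y values: none (0 points).
Total affine count: 18.
Full point count |E(F_23)| = 18 + 1 = 19.
Hasse bound: |19 − (23+1)| = |-5| = 5 ≤ 2√23 ≈ 9.5917 ✓.


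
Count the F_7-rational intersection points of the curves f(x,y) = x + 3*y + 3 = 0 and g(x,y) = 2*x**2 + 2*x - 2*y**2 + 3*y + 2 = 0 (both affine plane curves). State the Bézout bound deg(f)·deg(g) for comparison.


Common zeros: {(1, 1), (4, 0)}; count = 2; Bézout bound = 2.

deg(f) = 1, deg(g) = 2, so Bézout bound = 2.
Scan x ∈ F_7. For each x, list the y ∈ F_7 with f(x, y) ≡ 0 and those with g(x, y) ≡ 0 (mod 7); the common zeros in that column are the intersection.
  x = 0: f ≡ 0 at y ∈ {6}; g ≡ 0 at y ∈ {2, 3}; common: ∅.
  x = 1: f ≡ 0 at y ∈ {1}; g ≡ 0 at y ∈ {1, 4}; common: {1}.
  x = 2: f ≡ 0 at y ∈ {3}; g ≡ 0 at y ∈ {0, 5}; common: ∅.
  x = 3: f ≡ 0 at y ∈ {5}; g ≡ 0 at y ∈ {6}; common: ∅.
  x = 4: f ≡ 0 at y ∈ {0}; g ≡ 0 at y ∈ {0, 5}; common: {0}.
  x = 5: f ≡ 0 at y ∈ {2}; g ≡ 0 at y ∈ {1, 4}; common: ∅.
  x = 6: f ≡ 0 at y ∈ {4}; g ≡ 0 at y ∈ {2, 3}; common: ∅.
Collecting: common zeros = {(1, 1), (4, 0)}, so the count is 2.
Comparison with the Bézout bound: 2 ≤ 2 = deg(f)·deg(g), as expected for curves with no common component (the bound is attained).


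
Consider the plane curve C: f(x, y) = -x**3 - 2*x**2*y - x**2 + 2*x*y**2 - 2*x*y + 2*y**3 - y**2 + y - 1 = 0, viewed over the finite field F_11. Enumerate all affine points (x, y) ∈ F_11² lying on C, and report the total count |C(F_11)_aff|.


Affine F_11-points: {(1, 2), (3, 10), (6, 0), (6, 5), (6, 6), (8, 4)}; count = 6.

For each of the 121 pairs (x, y) ∈ F_11², evaluate f(x, y) mod 11. Record the zeros.
  x = 0: [0↦10, 1↦1, 2↦2, 3↦3, 4↦5, 5↦9, 6↦5, 7↦5, 8↦10, 9↦10, 10↦6]  zeros at y ∈ ∅
  x = 1: [0↦8, 1↦8, 2↦0, 3↦7, 4↦8, 5↦4, 6↦7, 7↦7, 8↦5, 9↦2, 10↦10]  zeros at y ∈ {2}
  x = 2: [0↦9, 1↦3, 2↦4, 3↦2, 4↦9, 5↦4, 6↦10, 7↦6, 8↦4, 9↦5, 10↦10]  zeros at y ∈ ∅
  x = 3: [0↦7, 1↦2, 2↦8, 3↦4, 4↦2, 5↦3, 6↦8, 7↦7, 8↦1, 9↦2, 10↦0]  zeros at y ∈ {10}
  x = 4: [0↦7, 1↦10, 2↦6, 3↦7, 4↦3, 5↦6, 6↦6, 7↦4, 8↦1, 9↦9, 10↦7]  zeros at y ∈ ∅
  x = 5: [0↦3, 1↦10, 2↦3, 3↦5, 4↦6, 5↦7, 6↦9, 7↦2, 8↦9, 9↦9, 10↦3]  zeros at y ∈ ∅
  x = 6: [0↦0, 1↦7, 2↦4, 3↦3, 4↦5, 5↦0, 6↦0, 7↦6, 8↦8, 9↦7, 10↦4]  zeros at y ∈ {0, 5, 6}
  x = 7: [0↦3, 1↦6, 2↦3, 3↦6, 4↦5, 5↦1, 6↦6, 7↦10, 8↦3, 9↦8, 10↦4]  zeros at y ∈ ∅
  x = 8: [0↦6, 1↦1, 2↦5, 3↦8, 4↦0, 5↦4, 6↦10, 7↦8, 8↦10, 9↦6, 10↦8]  zeros at y ∈ {4}
  x = 9: [0↦3, 1↦8, 2↦4, 3↦3, 4↦6, 5↦3, 6↦6, 7↦5, 8↦1, 9↦6, 10↦10]  zeros at y ∈ ∅
  x = 10: [0↦10, 1↦10, 2↦5, 3↦7, 4↦6, 5↦3, 6↦10, 7↦6, 8↦3, 9↦2, 10↦4]  zeros at y ∈ ∅
Collecting zeros: affine points = {(1, 2), (3, 10), (6, 0), (6, 5), (6, 6), (8, 4)}.
Total count |C(F_11)_aff| = 6.


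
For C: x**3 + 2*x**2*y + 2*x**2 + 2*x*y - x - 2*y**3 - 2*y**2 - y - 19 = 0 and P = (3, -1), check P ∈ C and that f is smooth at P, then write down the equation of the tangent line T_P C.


Tangent line at P: 24*x + 21*y - 51 = 0.

Step 1: f(3, -1) = 0, so P lies on C.
Step 2: partial derivatives
  f_x(x, y) = 3*x**2 + 4*x*y + 4*x + 2*y - 1, f_y(x, y) = 2*x**2 + 2*x - 6*y**2 - 4*y - 1.
  f_x(P) = 24, f_y(P) = 21 (gradient nonzero, so P is smooth).
Step 3: tangent line at P: 24·(x − 3) + 21·(y − -1) = 0.
Expanding: 24*x + 21*y - 51 = 0.


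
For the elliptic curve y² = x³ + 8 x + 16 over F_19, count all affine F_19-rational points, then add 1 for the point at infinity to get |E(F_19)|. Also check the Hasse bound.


Affine points = {(0, 4), (0, 15), (1, 5), (1, 14), (4, 6), (4, 13), (7, 4), (7, 15), (9, 0), (12, 4), (12, 15), (17, 7), (17, 12), (18, 8), (18, 11)}; affine count = 15; |E(F_19)| = 16.

Discriminant check: Δ ∝ 4a³ + 27b² = 4·8³ + 27·16² = 4·512 + 27·256 ≡ 11 (mod 19). Nonzero ⇒ E is nonsingular.
For each x ∈ F_19, compute rhs = x³ + 8·x + 16 mod 19, then count y ∈ F_19 with y² ≡ rhs.
  x = 0: rhs = 16, matching y values: 4, 15 (2 points).
  x = 1: rhs = 6, matching y values: 5, 14 (2 points).
  x = 2: rhs = 2, matching y values: none (0 points).
  x = 3: rhs = 10, matching y values: none (0 points).
  x = 4: rhs = 17, matching y values: 6, 13 (2 points).
  x = 5: rhs = 10, matching y values: none (0 points).
  x = 6: rhs = 14, matching y values: none (0 points).
  x = 7: rhs = 16, matching y values: 4, 15 (2 points).
  x = 8: rhs = 3, matching y values: none (0 points).
  x = 9: rhs = 0, matching y values: 0 (1 points).
  x = 10: rhs = 13, matching y values: none (0 points).
  x = 11: rhs = 10, matching y values: none (0 points).
  x = 12: rhs = 16, matching y values: 4, 15 (2 points).
  x = 13: rhs = 18, matching y values: none (0 points).
  x = 14: rhs = 3, matching y values: none (0 points).
  x = 15: rhs = 15, matching y values: none (0 points).
  x = 16: rhs = 3, matching y values: none (0 points).
  x = 17: rhs = 11, matching y values: 7, 12 (2 points).
  x = 18: rhs = 7, matching y values: 8, 11 (2 points).
Total affine count: 15.
Full point count |E(F_19)| = 15 + 1 = 16.
Hasse bound: |16 − (19+1)| = |-4| = 4 ≤ 2√19 ≈ 8.7178 ✓.


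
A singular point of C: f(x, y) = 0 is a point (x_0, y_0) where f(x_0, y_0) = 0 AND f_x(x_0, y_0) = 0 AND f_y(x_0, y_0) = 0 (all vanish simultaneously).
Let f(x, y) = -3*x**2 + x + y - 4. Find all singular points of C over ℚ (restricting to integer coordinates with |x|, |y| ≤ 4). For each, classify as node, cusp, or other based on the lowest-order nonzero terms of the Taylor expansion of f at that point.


No singular points in the scanned grid; C is smooth there.

Compute partial derivatives:
  f_x = 1 - 6*x.
  f_y = 1.
f_y = 1 is a nonzero constant, so f_y never vanishes: no point (x, y) can satisfy f = f_x = f_y = 0. In particular no (x, y) ∈ {−4, ..., 4}² is singular; the curve is smooth.


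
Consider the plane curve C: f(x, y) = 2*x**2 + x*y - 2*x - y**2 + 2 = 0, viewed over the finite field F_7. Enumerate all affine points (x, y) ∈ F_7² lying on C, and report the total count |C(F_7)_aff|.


Affine F_7-points: {(0, 3), (0, 4), (1, 2), (1, 6), (2, 1), (3, 0), (3, 3), (4, 5), (4, 6), (5, 0), (5, 5), (6, 2), (6, 4)}; count = 13.

For each of the 49 pairs (x, y) ∈ F_7², evaluate f(x, y) mod 7. Record the zeros.
  x = 0: [0↦2, 1↦1, 2↦5, 3↦0, 4↦0, 5↦5, 6↦1]  zeros at y ∈ {3, 4}
  x = 1: [0↦2, 1↦2, 2↦0, 3↦3, 4↦4, 5↦3, 6↦0]  zeros at y ∈ {2, 6}
  x = 2: [0↦6, 1↦0, 2↦6, 3↦3, 4↦5, 5↦5, 6↦3]  zeros at y ∈ {1}
  x = 3: [0↦0, 1↦2, 2↦2, 3↦0, 4↦3, 5↦4, 6↦3]  zeros at y ∈ {0, 3}
  x = 4: [0↦5, 1↦1, 2↦2, 3↦1, 4↦5, 5↦0, 6↦0]  zeros at y ∈ {5, 6}
  x = 5: [0↦0, 1↦4, 2↦6, 3↦6, 4↦4, 5↦0, 6↦1]  zeros at y ∈ {0, 5}
  x = 6: [0↦6, 1↦4, 2↦0, 3↦1, 4↦0, 5↦4, 6↦6]  zeros at y ∈ {2, 4}
Collecting zeros: affine points = {(0, 3), (0, 4), (1, 2), (1, 6), (2, 1), (3, 0), (3, 3), (4, 5), (4, 6), (5, 0), (5, 5), (6, 2), (6, 4)}.
Total count |C(F_7)_aff| = 13.


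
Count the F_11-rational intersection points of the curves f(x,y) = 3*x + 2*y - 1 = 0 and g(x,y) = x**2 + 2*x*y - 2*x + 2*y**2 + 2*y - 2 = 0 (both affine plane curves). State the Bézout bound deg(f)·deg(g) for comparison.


Common zeros: ∅; count = 0; Bézout bound = 2.

deg(f) = 1, deg(g) = 2, so Bézout bound = 2.
Scan x ∈ F_11. For each x, list the y ∈ F_11 with f(x, y) ≡ 0 and those with g(x, y) ≡ 0 (mod 11); the common zeros in that column are the intersection.
  x = 0: f ≡ 0 at y ∈ {6}; g ≡ 0 at y ∈ {3, 7}; common: ∅.
  x = 1: f ≡ 0 at y ∈ {10}; g ≡ 0 at y ∈ ∅; common: ∅.
  x = 2: f ≡ 0 at y ∈ {3}; g ≡ 0 at y ∈ ∅; common: ∅.
  x = 3: f ≡ 0 at y ∈ {7}; g ≡ 0 at y ∈ {1, 6}; common: ∅.
  x = 4: f ≡ 0 at y ∈ {0}; g ≡ 0 at y ∈ ∅; common: ∅.
  x = 5: f ≡ 0 at y ∈ {4}; g ≡ 0 at y ∈ ∅; common: ∅.
  x = 6: f ≡ 0 at y ∈ {8}; g ≡ 0 at y ∈ {0, 4}; common: ∅.
  x = 7: f ≡ 0 at y ∈ {1}; g ≡ 0 at y ∈ {0, 3}; common: ∅.
  x = 8: f ≡ 0 at y ∈ {5}; g ≡ 0 at y ∈ {1}; common: ∅.
  x = 9: f ≡ 0 at y ∈ {9}; g ≡ 0 at y ∈ {6}; common: ∅.
  x = 10: f ≡ 0 at y ∈ {2}; g ≡ 0 at y ∈ {4, 7}; common: ∅.
Collecting: common zeros = ∅, so the count is 0.
Comparison with the Bézout bound: 0 ≤ 2 = deg(f)·deg(g), as expected for curves with no common component (the affine F_11-count falls short of the bound because intersections may lie at infinity, over extension fields, or carry multiplicity).


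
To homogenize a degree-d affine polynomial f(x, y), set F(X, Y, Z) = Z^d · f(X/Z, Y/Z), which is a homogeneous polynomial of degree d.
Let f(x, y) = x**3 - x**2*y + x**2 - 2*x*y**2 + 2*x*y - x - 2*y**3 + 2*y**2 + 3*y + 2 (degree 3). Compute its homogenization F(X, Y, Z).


F(X, Y, Z) = X**3 - X**2*Y + X**2*Z - 2*X*Y**2 + 2*X*Y*Z - X*Z**2 - 2*Y**3 + 2*Y**2*Z + 3*Y*Z**2 + 2*Z**3

deg(f) = 3.
Substitute x = X/Z, y = Y/Z into f, then multiply by Z^3.
  monomial 1·x^3·y^0 ↦ 1·X^3·Y^0·Z^0.
  monomial -1·x^2·y^1 ↦ -1·X^2·Y^1·Z^0.
  monomial 1·x^2·y^0 ↦ 1·X^2·Y^0·Z^1.
  monomial -2·x^1·y^2 ↦ -2·X^1·Y^2·Z^0.
  monomial 2·x^1·y^1 ↦ 2·X^1·Y^1·Z^1.
  monomial -1·x^1·y^0 ↦ -1·X^1·Y^0·Z^2.
  monomial -2·x^0·y^3 ↦ -2·X^0·Y^3·Z^0.
  monomial 2·x^0·y^2 ↦ 2·X^0·Y^2·Z^1.
  monomial 3·x^0·y^1 ↦ 3·X^0·Y^1·Z^2.
  monomial 2·x^0·y^0 ↦ 2·X^0·Y^0·Z^3.
Collecting: F(X, Y, Z) = X**3 - X**2*Y + X**2*Z - 2*X*Y**2 + 2*X*Y*Z - X*Z**2 - 2*Y**3 + 2*Y**2*Z + 3*Y*Z**2 + 2*Z**3.


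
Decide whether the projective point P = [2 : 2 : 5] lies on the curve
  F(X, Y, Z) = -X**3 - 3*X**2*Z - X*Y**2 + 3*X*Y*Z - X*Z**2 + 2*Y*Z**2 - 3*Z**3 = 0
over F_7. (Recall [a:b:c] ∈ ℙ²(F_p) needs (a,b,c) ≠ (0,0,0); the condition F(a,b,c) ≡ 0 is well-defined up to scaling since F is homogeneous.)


F(2,2,5) ≡ 2 (mod 7); P is NOT on the curve.

Evaluate F(2, 2, 5) term-by-term (mod 7).
  -X**3 ↦ -1·8·1·1 = -8
  -3*X**2*Z ↦ -3·4·1·5 = -60
  -X*Y**2 ↦ -1·2·4·1 = -8
  3*X*Y*Z ↦ 3·2·2·5 = 60
  -X*Z**2 ↦ -1·2·1·25 = -50
  2*Y*Z**2 ↦ 2·1·2·25 = 100
  -3*Z**3 ↦ -3·1·1·125 = -375
Sum: F(2, 2, 5) = (-8) + (-60) + (-8) + (60) + (-50) + (100) + (-375) = -341.
Reducing mod 7: -341 ≡ 2 (mod 7).
Since F(a, b, c) ≡ 2 ≠ 0 (mod 7), P does NOT lie on the curve.


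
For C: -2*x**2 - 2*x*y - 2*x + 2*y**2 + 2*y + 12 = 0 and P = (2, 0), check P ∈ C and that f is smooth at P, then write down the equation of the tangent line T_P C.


Tangent line at P: -10*x - 2*y + 20 = 0.

Step 1: f(2, 0) = 0, so P lies on C.
Step 2: partial derivatives
  f_x(x, y) = -4*x - 2*y - 2, f_y(x, y) = -2*x + 4*y + 2.
  f_x(P) = -10, f_y(P) = -2 (gradient nonzero, so P is smooth).
Step 3: tangent line at P: -10·(x − 2) + -2·(y − 0) = 0.
Expanding: -10*x - 2*y + 20 = 0.


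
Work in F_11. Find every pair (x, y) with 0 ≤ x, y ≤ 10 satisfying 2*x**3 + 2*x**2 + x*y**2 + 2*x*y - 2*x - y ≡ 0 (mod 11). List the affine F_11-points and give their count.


Affine F_11-points: {(0, 0), (1, 4), (1, 6), (2, 6), (2, 9), (3, 0), (3, 2), (4, 3), (4, 9), (5, 8), (5, 10), (7, 0), (7, 6), (9, 1), (9, 2)}; count = 15.

For each of the 121 pairs (x, y) ∈ F_11², evaluate f(x, y) mod 11. Record the zeros.
  x = 0: [0↦0, 1↦10, 2↦9, 3↦8, 4↦7, 5↦6, 6↦5, 7↦4, 8↦3, 9↦2, 10↦1]  zeros at y ∈ {0}
  x = 1: [0↦2, 1↦4, 2↦8, 3↦3, 4↦0, 5↦10, 6↦0, 7↦3, 8↦8, 9↦4, 10↦2]  zeros at y ∈ {4, 6}
  x = 2: [0↦9, 1↦3, 2↦1, 3↦3, 4↦9, 5↦8, 6↦0, 7↦7, 8↦7, 9↦0, 10↦8]  zeros at y ∈ {6, 9}
  x = 3: [0↦0, 1↦8, 2↦0, 3↦9, 4↦2, 5↦1, 6↦6, 7↦6, 8↦1, 9↦2, 10↦9]  zeros at y ∈ {0, 2}
  x = 4: [0↦9, 1↦9, 2↦6, 3↦0, 4↦2, 5↦1, 6↦8, 7↦1, 8↦2, 9↦0, 10↦6]  zeros at y ∈ {3, 9}
  x = 5: [0↦4, 1↦7, 2↦9, 3↦10, 4↦10, 5↦9, 6↦7, 7↦4, 8↦0, 9↦6, 10↦0]  zeros at y ∈ {8, 10}
  x = 6: [0↦8, 1↦3, 2↦10, 3↦7, 4↦5, 5↦4, 6↦4, 7↦5, 8↦7, 9↦10, 10↦3]  zeros at y ∈ ∅
  x = 7: [0↦0, 1↦9, 2↦10, 3↦3, 4↦10, 5↦9, 6↦0, 7↦5, 8↦2, 9↦2, 10↦5]  zeros at y ∈ {0, 6}
  x = 8: [0↦3, 1↦4, 2↦10, 3↦10, 4↦4, 5↦3, 6↦7, 7↦5, 8↦8, 9↦5, 10↦7]  zeros at y ∈ ∅
  x = 9: [0↦7, 1↦0, 2↦0, 3↦7, 4↦10, 5↦9, 6↦4, 7↦6, 8↦4, 9↦9, 10↦10]  zeros at y ∈ {1, 2}
  x = 10: [0↦2, 1↦9, 2↦3, 3↦6, 4↦7, 5↦6, 6↦3, 7↦9, 8↦2, 9↦4, 10↦4]  zeros at y ∈ ∅
Collecting zeros: affine points = {(0, 0), (1, 4), (1, 6), (2, 6), (2, 9), (3, 0), (3, 2), (4, 3), (4, 9), (5, 8), (5, 10), (7, 0), (7, 6), (9, 1), (9, 2)}.
Total count |C(F_11)_aff| = 15.


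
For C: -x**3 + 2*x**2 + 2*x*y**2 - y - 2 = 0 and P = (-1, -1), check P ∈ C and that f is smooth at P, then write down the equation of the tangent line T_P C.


Tangent line at P: -5*x + 3*y - 2 = 0.

Step 1: f(-1, -1) = 0, so P lies on C.
Step 2: partial derivatives
  f_x(x, y) = -3*x**2 + 4*x + 2*y**2, f_y(x, y) = 4*x*y - 1.
  f_x(P) = -5, f_y(P) = 3 (gradient nonzero, so P is smooth).
Step 3: tangent line at P: -5·(x − -1) + 3·(y − -1) = 0.
Expanding: -5*x + 3*y - 2 = 0.


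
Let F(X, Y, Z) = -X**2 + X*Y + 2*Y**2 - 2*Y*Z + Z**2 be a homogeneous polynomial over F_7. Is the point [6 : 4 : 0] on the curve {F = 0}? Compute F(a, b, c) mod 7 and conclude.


F(6,4,0) ≡ 6 (mod 7); P is NOT on the curve.

Evaluate F(6, 4, 0) term-by-term (mod 7).
  -X**2 ↦ -1·36·1·1 = -36
  X*Y ↦ 1·6·4·1 = 24
  2*Y**2 ↦ 2·1·16·1 = 32
  -2*Y*Z ↦ -2·1·4·0 = 0
  Z**2 ↦ 1·1·1·0 = 0
Sum: F(6, 4, 0) = (-36) + (24) + (32) + (0) + (0) = 20.
Reducing mod 7: 20 ≡ 6 (mod 7).
Since F(a, b, c) ≡ 6 ≠ 0 (mod 7), P does NOT lie on the curve.


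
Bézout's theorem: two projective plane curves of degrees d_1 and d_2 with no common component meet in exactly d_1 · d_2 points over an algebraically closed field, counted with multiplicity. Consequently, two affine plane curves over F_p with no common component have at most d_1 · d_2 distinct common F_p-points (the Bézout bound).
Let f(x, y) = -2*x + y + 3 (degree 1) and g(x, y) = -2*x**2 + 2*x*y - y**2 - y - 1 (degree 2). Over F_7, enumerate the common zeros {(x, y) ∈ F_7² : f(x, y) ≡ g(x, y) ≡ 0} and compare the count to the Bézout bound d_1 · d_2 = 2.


Common zeros: {(0, 4), (2, 1)}; count = 2; Bézout bound = 2.

deg(f) = 1, deg(g) = 2, so Bézout bound = 2.
Scan x ∈ F_7. For each x, list the y ∈ F_7 with f(x, y) ≡ 0 and those with g(x, y) ≡ 0 (mod 7); the common zeros in that column are the intersection.
  x = 0: f ≡ 0 at y ∈ {4}; g ≡ 0 at y ∈ {2, 4}; common: {4}.
  x = 1: f ≡ 0 at y ∈ {6}; g ≡ 0 at y ∈ ∅; common: ∅.
  x = 2: f ≡ 0 at y ∈ {1}; g ≡ 0 at y ∈ {1, 2}; common: {1}.
  x = 3: f ≡ 0 at y ∈ {3}; g ≡ 0 at y ∈ ∅; common: ∅.
  x = 4: f ≡ 0 at y ∈ {5}; g ≡ 0 at y ∈ {3, 4}; common: ∅.
  x = 5: f ≡ 0 at y ∈ {0}; g ≡ 0 at y ∈ ∅; common: ∅.
  x = 6: f ≡ 0 at y ∈ {2}; g ≡ 0 at y ∈ {1, 3}; common: ∅.
Collecting: common zeros = {(0, 4), (2, 1)}, so the count is 2.
Comparison with the Bézout bound: 2 ≤ 2 = deg(f)·deg(g), as expected for curves with no common component (the bound is attained).


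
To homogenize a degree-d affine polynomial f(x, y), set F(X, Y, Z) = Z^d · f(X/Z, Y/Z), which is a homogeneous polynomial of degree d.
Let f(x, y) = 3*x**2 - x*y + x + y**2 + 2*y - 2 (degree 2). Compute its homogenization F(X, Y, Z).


F(X, Y, Z) = 3*X**2 - X*Y + X*Z + Y**2 + 2*Y*Z - 2*Z**2

deg(f) = 2.
Substitute x = X/Z, y = Y/Z into f, then multiply by Z^2.
  monomial 3·x^2·y^0 ↦ 3·X^2·Y^0·Z^0.
  monomial -1·x^1·y^1 ↦ -1·X^1·Y^1·Z^0.
  monomial 1·x^1·y^0 ↦ 1·X^1·Y^0·Z^1.
  monomial 1·x^0·y^2 ↦ 1·X^0·Y^2·Z^0.
  monomial 2·x^0·y^1 ↦ 2·X^0·Y^1·Z^1.
  monomial -2·x^0·y^0 ↦ -2·X^0·Y^0·Z^2.
Collecting: F(X, Y, Z) = 3*X**2 - X*Y + X*Z + Y**2 + 2*Y*Z - 2*Z**2.


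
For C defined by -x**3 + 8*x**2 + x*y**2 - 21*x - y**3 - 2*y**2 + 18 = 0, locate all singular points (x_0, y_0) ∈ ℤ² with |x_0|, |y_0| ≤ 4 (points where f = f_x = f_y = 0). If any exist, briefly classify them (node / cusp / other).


Singular points: {(3, 0)}; classification: node.

Compute partial derivatives:
  f_x = -3*x**2 + 16*x + y**2 - 21.
  f_y = 2*x*y - 3*y**2 - 4*y.
Scan x_0 ∈ {−4, ..., 4}. For each x_0, f_y(x_0, y) is a polynomial in y; find its integer roots y ∈ {−4, ..., 4}, then test f_x and f at those candidates.
  x = -4: f_y(-4, y) = -3*y**2 - 12*y; vanishes at y ∈ {-4, 0}. (-4, -4): f_x = -117 ≠ 0; (-4, 0): f_x = -133 ≠ 0.
  x = -3: f_y(-3, y) = -3*y**2 - 10*y; vanishes at y ∈ {0}. (-3, 0): f_x = -96 ≠ 0.
  x = -2: f_y(-2, y) = -3*y**2 - 8*y; vanishes at y ∈ {0}. (-2, 0): f_x = -65 ≠ 0.
  x = -1: f_y(-1, y) = -3*y**2 - 6*y; vanishes at y ∈ {-2, 0}. (-1, -2): f_x = -36 ≠ 0; (-1, 0): f_x = -40 ≠ 0.
  x = 0: f_y(0, y) = -3*y**2 - 4*y; vanishes at y ∈ {0}. (0, 0): f_x = -21 ≠ 0.
  x = 1: f_y(1, y) = -3*y**2 - 2*y; vanishes at y ∈ {0}. (1, 0): f_x = -8 ≠ 0.
  x = 2: f_y(2, y) = -3*y**2; vanishes at y ∈ {0}. (2, 0): f_x = -1 ≠ 0.
  x = 3: f_y(3, y) = -3*y**2 + 2*y; vanishes at y ∈ {0}. (3, 0): f_x = 0, f = 0 — SINGULAR.
  x = 4: f_y(4, y) = -3*y**2 + 4*y; vanishes at y ∈ {0}. (4, 0): f_x = -5 ≠ 0.
Only singular point on the grid: (3, 0).
Classify: substitute x = 3 + u, y = 0 + v and expand: f = -u**3 - u**2 + u*v**2 - v**3 + v**2.
No constant or linear terms (consistent with a singular point). Quadratic part: -u**2 + v**2. Cubic part: -u**3 + u*v**2 - v**3.
The quadratic part v**2 - u**2 = (v − u)(v + u) splits into two distinct linear factors, so there are two distinct tangent lines y − 0 = ±(x − 3) — this is a node (ordinary double point).
Classification: node.


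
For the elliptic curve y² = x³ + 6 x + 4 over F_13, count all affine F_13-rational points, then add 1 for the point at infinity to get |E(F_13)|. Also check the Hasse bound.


Affine points = {(0, 2), (0, 11), (3, 6), (3, 7), (4, 1), (4, 12), (5, 4), (5, 9), (6, 3), (6, 10), (7, 5), (7, 8), (11, 6), (11, 7), (12, 6), (12, 7)}; affine count = 16; |E(F_13)| = 17.

Discriminant check: Δ ∝ 4a³ + 27b² = 4·6³ + 27·4² = 4·216 + 27·16 ≡ 9 (mod 13). Nonzero ⇒ E is nonsingular.
For each x ∈ F_13, compute rhs = x³ + 6·x + 4 mod 13, then count y ∈ F_13 with y² ≡ rhs.
  x = 0: rhs = 4, matching y values: 2, 11 (2 points).
  x = 1: rhs = 11, matching y values: none (0 points).
  x = 2: rhs = 11, matching y values: none (0 points).
  x = 3: rhs = 10, matching y values: 6, 7 (2 points).
  x = 4: rhs = 1, matching y values: 1, 12 (2 points).
  x = 5: rhs = 3, matching y values: 4, 9 (2 points).
  x = 6: rhs = 9, matching y values: 3, 10 (2 points).
  x = 7: rhs = 12, matching y values: 5, 8 (2 points).
  x = 8: rhs = 5, matching y values: none (0 points).
  x = 9: rhs = 7, matching y values: none (0 points).
  x = 10: rhs = 11, matching y values: none (0 points).
  x = 11: rhs = 10, matching y values: 6, 7 (2 points).
  x = 12: rhs = 10, matching y values: 6, 7 (2 points).
Total affine count: 16.
Full point count |E(F_13)| = 16 + 1 = 17.
Hasse bound: |17 − (13+1)| = |3| = 3 ≤ 2√13 ≈ 7.2111 ✓.


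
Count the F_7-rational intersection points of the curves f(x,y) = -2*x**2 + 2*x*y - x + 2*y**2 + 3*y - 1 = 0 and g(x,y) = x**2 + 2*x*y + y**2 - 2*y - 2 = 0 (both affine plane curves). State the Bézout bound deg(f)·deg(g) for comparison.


Common zeros: {(1, 6)}; count = 1; Bézout bound = 4.

deg(f) = 2, deg(g) = 2, so Bézout bound = 4.
Scan x ∈ F_7. For each x, list the y ∈ F_7 with f(x, y) ≡ 0 and those with g(x, y) ≡ 0 (mod 7); the common zeros in that column are the intersection.
  x = 0: f ≡ 0 at y ∈ ∅; g ≡ 0 at y ∈ ∅; common: ∅.
  x = 1: f ≡ 0 at y ∈ {2, 6}; g ≡ 0 at y ∈ {1, 6}; common: {6}.
  x = 2: f ≡ 0 at y ∈ {3, 4}; g ≡ 0 at y ∈ ∅; common: ∅.
  x = 3: f ≡ 0 at y ∈ ∅; g ≡ 0 at y ∈ {0, 3}; common: ∅.
  x = 4: f ≡ 0 at y ∈ {2, 3}; g ≡ 0 at y ∈ {0, 1}; common: ∅.
  x = 5: f ≡ 0 at y ∈ {0, 4}; g ≡ 0 at y ∈ {3}; common: ∅.
  x = 6: f ≡ 0 at y ∈ ∅; g ≡ 0 at y ∈ ∅; common: ∅.
Collecting: common zeros = {(1, 6)}, so the count is 1.
Comparison with the Bézout bound: 1 ≤ 4 = deg(f)·deg(g), as expected for curves with no common component (the affine F_7-count falls short of the bound because intersections may lie at infinity, over extension fields, or carry multiplicity).


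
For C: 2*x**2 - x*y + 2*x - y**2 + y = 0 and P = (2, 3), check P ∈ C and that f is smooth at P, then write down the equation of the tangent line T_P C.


Tangent line at P: 7*x - 7*y + 7 = 0.

Step 1: f(2, 3) = 0, so P lies on C.
Step 2: partial derivatives
  f_x(x, y) = 4*x - y + 2, f_y(x, y) = -x - 2*y + 1.
  f_x(P) = 7, f_y(P) = -7 (gradient nonzero, so P is smooth).
Step 3: tangent line at P: 7·(x − 2) + -7·(y − 3) = 0.
Expanding: 7*x - 7*y + 7 = 0.


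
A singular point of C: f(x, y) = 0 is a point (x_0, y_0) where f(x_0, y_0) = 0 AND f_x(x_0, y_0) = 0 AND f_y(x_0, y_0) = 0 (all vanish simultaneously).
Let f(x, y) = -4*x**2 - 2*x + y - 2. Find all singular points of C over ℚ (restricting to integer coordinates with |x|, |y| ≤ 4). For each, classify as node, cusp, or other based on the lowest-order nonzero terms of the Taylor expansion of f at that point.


No singular points in the scanned grid; C is smooth there.

Compute partial derivatives:
  f_x = -8*x - 2.
  f_y = 1.
f_y = 1 is a nonzero constant, so f_y never vanishes: no point (x, y) can satisfy f = f_x = f_y = 0. In particular no (x, y) ∈ {−4, ..., 4}² is singular; the curve is smooth.
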